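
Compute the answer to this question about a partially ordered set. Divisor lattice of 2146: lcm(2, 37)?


Join=lcm.
gcd(2,37)=1
lcm=74


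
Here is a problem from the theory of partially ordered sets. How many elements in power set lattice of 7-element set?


Power set = 2^n.
2^7 = 128


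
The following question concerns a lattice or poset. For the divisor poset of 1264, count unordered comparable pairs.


A comparable pair {a,b} has a < b or b < a in the order.
Count unordered pairs where one element is strictly below the other.
Examples: {1,2}, {1,4}, {1,8}, {1,16}, ...
Total comparable pairs: 35


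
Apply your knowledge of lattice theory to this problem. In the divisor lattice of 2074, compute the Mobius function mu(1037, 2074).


In a divisor lattice, mu(a,b) = mu(b/a) where mu is the classical Mobius function.
b/a = 2074/1037 = 2
Prime factorization of 2: primes [2]
2 is squarefree with 1 prime factor(s), so mu(2) = (-1)^1 = -1


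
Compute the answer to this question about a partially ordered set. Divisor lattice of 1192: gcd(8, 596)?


Meet=gcd.
gcd(8,596)=4


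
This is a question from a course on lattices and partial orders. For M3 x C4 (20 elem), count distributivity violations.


Distributive law: a ^ (b v c) = (a ^ b) v (a ^ c).
Check all 20^3 = 8000 ordered triples (a,b,c).
  e.g. a=(a1,0), b=(a2,0), c=(a3,0): lhs=(a1,0) != rhs=(0,0)
  e.g. a=(a1,0), b=(a2,0), c=(a3,1): lhs=(a1,0) != rhs=(0,0)
Total violating triples: 384


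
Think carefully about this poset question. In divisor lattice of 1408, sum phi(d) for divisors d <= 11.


Divisors of 1408 up to 11: [1, 2, 4, 8, 11]
phi values: [1, 1, 2, 4, 10]
Sum = 18


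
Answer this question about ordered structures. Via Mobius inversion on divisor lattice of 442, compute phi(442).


phi(n) = n * prod_{p|n} (1 - 1/p).
Prime divisors of 442: [2, 13, 17]
phi(442) = 442 * (1 - 1/2) * (1 - 1/13) * (1 - 1/17)
phi(442) = 192


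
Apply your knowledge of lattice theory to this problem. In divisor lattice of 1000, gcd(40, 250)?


Meet=gcd.
gcd(40,250)=10


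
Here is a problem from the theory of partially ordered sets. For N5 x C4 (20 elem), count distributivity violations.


Distributive law: a ^ (b v c) = (a ^ b) v (a ^ c).
Check all 20^3 = 8000 ordered triples (a,b,c).
  e.g. a=(b,0), b=(a,0), c=(c,0): lhs=(b,0) != rhs=(a,0)
  e.g. a=(b,0), b=(a,0), c=(c,1): lhs=(b,0) != rhs=(a,0)
Total violating triples: 128


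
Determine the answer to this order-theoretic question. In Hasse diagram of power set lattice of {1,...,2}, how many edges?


A cover relation a -< b holds when a < b with no c strictly between.
Cover relations:
  {} -< {1}
  {} -< {2}
  {1} -< {1,2}
  {2} -< {1,2}
Total: 4


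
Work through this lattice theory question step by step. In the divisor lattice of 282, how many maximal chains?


A maximal chain goes from the minimum element to a maximal element via cover relations.
Counting all min-to-max paths in the cover graph.
Total maximal chains: 6


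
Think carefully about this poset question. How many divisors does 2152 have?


Divisors of 2152: [1, 2, 4, 8, 269, 538, 1076, 2152]
Count: 8


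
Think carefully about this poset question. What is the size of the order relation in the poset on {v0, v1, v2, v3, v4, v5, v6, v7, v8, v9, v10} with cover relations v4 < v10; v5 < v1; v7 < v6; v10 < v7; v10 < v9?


The order relation is {(a,b) : a <= b}, reflexive so it includes (a,a).
Examples: (v0,v0), (v1,v1), (v10,v10), (v10,v6), (v10,v7), ...
Total ordered pairs: 20


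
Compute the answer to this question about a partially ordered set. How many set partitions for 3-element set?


B(n) = number of set partitions of an n-element set.
B(n) satisfies the recurrence: B(n+1) = sum_k C(n,k)*B(k).
B(3) = 5


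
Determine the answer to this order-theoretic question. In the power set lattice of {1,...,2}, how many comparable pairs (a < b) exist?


A comparable pair {a,b} has a < b or b < a in the order.
Count unordered pairs where one element is strictly below the other.
Examples: {{},{1}}, {{},{2}}, {{},{1,2}}, {{1},{1,2}}, ...
Total comparable pairs: 5


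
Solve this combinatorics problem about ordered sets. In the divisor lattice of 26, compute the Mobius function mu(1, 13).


In a divisor lattice, mu(a,b) = mu(b/a) where mu is the classical Mobius function.
b/a = 13/1 = 13
Prime factorization of 13: primes [13]
13 is squarefree with 1 prime factor(s), so mu(13) = (-1)^1 = -1


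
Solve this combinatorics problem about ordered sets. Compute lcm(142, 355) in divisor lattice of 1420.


In a divisor lattice, join = lcm (least common multiple).
gcd(142,355) = 71
lcm(142,355) = 142*355/gcd = 50410/71 = 710


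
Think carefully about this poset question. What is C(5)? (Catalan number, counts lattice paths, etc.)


C(n) = C(2n, n) / (n+1).
C(10, 5) = 252
C(5) = 252 / 6 = 42


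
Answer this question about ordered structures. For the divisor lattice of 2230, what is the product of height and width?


Height = length of longest chain minus 1; width = size of largest antichain.
A maximum chain: 1 | 223 | 1115 | 2230  (height 3).
A maximum antichain: {2, 5, 223}  (width 3).
Product = 3 * 3 = 9


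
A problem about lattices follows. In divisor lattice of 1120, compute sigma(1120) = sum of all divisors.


sigma(n) = sum of divisors.
Divisors of 1120: [1, 2, 4, 5, 7, 8, 10, 14, 16, 20, 28, 32, 35, 40, 56, 70, 80, 112, 140, 160, 224, 280, 560, 1120]
Sum = 3024


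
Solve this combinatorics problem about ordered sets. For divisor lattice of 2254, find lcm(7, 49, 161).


In a divisor lattice, join = lcm (least common multiple).
Compute lcm iteratively: start with first element, then lcm(current, next).
Elements: [7, 49, 161]
lcm(7,49) = 49
lcm(49,161) = 1127
Final lcm = 1127


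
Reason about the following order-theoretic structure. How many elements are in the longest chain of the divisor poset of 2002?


A chain is a totally ordered subset; we count the number of elements in a maximum chain.
Compute, for each element x, the size of the longest chain ending at x:
  1: 1
  2: 2
  7: 2
  11: 2
  13: 2
  14: 3
  ...
A maximum chain: 1 < 2 < 14 < 154 < 2002
Number of elements in the longest chain: 5


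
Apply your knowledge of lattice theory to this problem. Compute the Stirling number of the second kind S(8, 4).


S(n,k) = k*S(n-1,k) + S(n-1,k-1).
S(7,4) = 350, S(7,3) = 301
S(8,4) = 4*350 + 301 = 1400 + 301
S(8,4) = 1701


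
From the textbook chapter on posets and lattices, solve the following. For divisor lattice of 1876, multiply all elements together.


Divisors of 1876: [1, 2, 4, 7, 14, 28, 67, 134, 268, 469, 938, 1876]
Product = n^(d(n)/2) = 1876^(12/2)
Product = 43591017282767589376


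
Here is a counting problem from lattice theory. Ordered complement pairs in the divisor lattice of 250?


Complement pair (a,b): a meet b = bottom, a join b = top.
Here: gcd(a,b)=1 and lcm(a,b)=250, i.e. a*b=250 with a,b coprime.
Pairs found: (1,250), (2,125), (125,2), (250,1)
Total ordered pairs: 4


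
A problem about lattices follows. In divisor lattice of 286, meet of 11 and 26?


In a divisor lattice, meet = gcd (greatest common divisor).
By Euclidean algorithm or factoring: gcd(11,26) = 1


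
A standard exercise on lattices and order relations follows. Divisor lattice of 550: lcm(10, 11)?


Join=lcm.
gcd(10,11)=1
lcm=110


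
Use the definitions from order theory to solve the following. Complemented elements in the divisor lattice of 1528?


An element a is complemented if some b has a meet b = bottom, a join b = top.
a is complemented iff gcd(a, n/a)=1, i.e. a is a unitary divisor of 1528.
Complemented elements: 1, 8, 191, 1528
Count: 4


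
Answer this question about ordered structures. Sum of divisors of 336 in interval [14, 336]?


Interval [14,336] in divisors of 336: [14, 28, 42, 56, 84, 112, 168, 336]
Sum = 840


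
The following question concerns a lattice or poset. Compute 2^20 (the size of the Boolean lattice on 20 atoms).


Power set = 2^n.
2^20 = 1048576


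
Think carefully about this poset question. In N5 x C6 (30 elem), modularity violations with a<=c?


Modular law: if a <= c then a v (b ^ c) = (a v b) ^ c.
Check all triples (a,b,c) with a <= c among 30 elements.
  e.g. a=(a,0), b=(c,0), c=(b,0): lhs=(a,0) != rhs=(b,0)
  e.g. a=(a,0), b=(c,1), c=(b,0): lhs=(a,0) != rhs=(b,0)
Total violating triples: 126


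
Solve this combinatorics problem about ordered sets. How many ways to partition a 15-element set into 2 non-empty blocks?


S(n,k) = k*S(n-1,k) + S(n-1,k-1).
S(14,2) = 8191, S(14,1) = 1
S(15,2) = 2*8191 + 1 = 16382 + 1
S(15,2) = 16383


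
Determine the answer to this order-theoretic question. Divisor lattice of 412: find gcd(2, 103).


In a divisor lattice, meet = gcd (greatest common divisor).
By Euclidean algorithm or factoring: gcd(2,103) = 1


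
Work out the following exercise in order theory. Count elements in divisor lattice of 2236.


Divisors of 2236: [1, 2, 4, 13, 26, 43, 52, 86, 172, 559, 1118, 2236]
Count: 12


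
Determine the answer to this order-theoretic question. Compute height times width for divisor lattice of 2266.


Height = length of longest chain minus 1; width = size of largest antichain.
A maximum chain: 1 | 103 | 1133 | 2266  (height 3).
A maximum antichain: {2, 11, 103}  (width 3).
Product = 3 * 3 = 9


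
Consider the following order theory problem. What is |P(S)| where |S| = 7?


Power set = 2^n.
2^7 = 128


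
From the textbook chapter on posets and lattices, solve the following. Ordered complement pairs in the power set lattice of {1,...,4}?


Complement pair (a,b): a meet b = bottom, a join b = top.
Here: A intersect B = {} and A union B = {1,...,4}.
Pairs found: ({},{1,2,3,4}), ({1},{2,3,4}), ({2},{1,3,4}), ({3},{1,2,4}), ... (12 more)
Total ordered pairs: 16


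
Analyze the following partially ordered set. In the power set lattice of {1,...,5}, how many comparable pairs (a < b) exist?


A comparable pair {a,b} has a < b or b < a in the order.
Count unordered pairs where one element is strictly below the other.
Examples: {{},{1}}, {{},{2}}, {{},{3}}, {{},{4}}, ...
Total comparable pairs: 211


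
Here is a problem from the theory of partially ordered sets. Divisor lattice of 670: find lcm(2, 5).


In a divisor lattice, join = lcm (least common multiple).
gcd(2,5) = 1
lcm(2,5) = 2*5/gcd = 10/1 = 10


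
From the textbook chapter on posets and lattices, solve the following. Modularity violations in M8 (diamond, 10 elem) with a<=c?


Modular law: if a <= c then a v (b ^ c) = (a v b) ^ c.
Check all triples (a,b,c) with a <= c among 10 elements.
This lattice is modular (diamonds M_m and their chain-products are modular).
Total violating triples: 0


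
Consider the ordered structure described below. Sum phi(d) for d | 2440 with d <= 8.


Divisors of 2440 up to 8: [1, 2, 4, 5, 8]
phi values: [1, 1, 2, 4, 4]
Sum = 12


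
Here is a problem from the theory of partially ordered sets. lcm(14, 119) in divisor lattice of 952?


Join=lcm.
gcd(14,119)=7
lcm=238


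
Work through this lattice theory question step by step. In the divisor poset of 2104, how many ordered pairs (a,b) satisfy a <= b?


The order relation is {(a,b) : a <= b}, reflexive so it includes (a,a).
Examples: (1,1), (1,1052), (1,2), (1,2104), (1,263), ...
Total ordered pairs: 30


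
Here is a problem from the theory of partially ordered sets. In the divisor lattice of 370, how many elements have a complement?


An element a is complemented if some b has a meet b = bottom, a join b = top.
a is complemented iff gcd(a, n/a)=1, i.e. a is a unitary divisor of 370.
Complemented elements: 1, 2, 5, 10, 37, 74, ... (2 more)
Count: 8


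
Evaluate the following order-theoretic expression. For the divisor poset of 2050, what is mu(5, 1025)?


In a divisor lattice, mu(a,b) = mu(b/a) where mu is the classical Mobius function.
b/a = 1025/5 = 205
Prime factorization of 205: primes [5, 41]
205 is squarefree with 2 prime factor(s), so mu(205) = (-1)^2 = 1


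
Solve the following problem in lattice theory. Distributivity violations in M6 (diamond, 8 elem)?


Distributive law: a ^ (b v c) = (a ^ b) v (a ^ c).
Check all 8^3 = 512 ordered triples (a,b,c).
  e.g. a=a1, b=a2, c=a3: lhs=a1 != rhs=0
  e.g. a=a1, b=a2, c=a4: lhs=a1 != rhs=0
Total violating triples: 120


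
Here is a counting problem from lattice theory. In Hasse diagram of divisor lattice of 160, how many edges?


A cover relation a -< b holds when a < b with no c strictly between.
Cover relations:
  1 -< 2
  1 -< 5
  2 -< 4
  2 -< 10
  4 -< 8
  4 -< 20
  5 -< 10
  8 -< 16
  ...8 more
Total: 16


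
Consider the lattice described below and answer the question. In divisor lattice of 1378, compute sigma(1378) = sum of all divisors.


sigma(n) = sum of divisors.
Divisors of 1378: [1, 2, 13, 26, 53, 106, 689, 1378]
Sum = 2268


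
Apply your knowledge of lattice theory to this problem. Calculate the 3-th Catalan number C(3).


C(n) = C(2n, n) / (n+1).
C(6, 3) = 20
C(3) = 20 / 4 = 5


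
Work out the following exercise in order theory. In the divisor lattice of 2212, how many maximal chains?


A maximal chain goes from the minimum element to a maximal element via cover relations.
Counting all min-to-max paths in the cover graph.
Total maximal chains: 12


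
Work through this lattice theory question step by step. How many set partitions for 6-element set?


B(n) = number of set partitions of an n-element set.
B(n) satisfies the recurrence: B(n+1) = sum_k C(n,k)*B(k).
B(6) = 203


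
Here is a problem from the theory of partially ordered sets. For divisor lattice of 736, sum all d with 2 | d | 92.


Interval [2,92] in divisors of 736: [2, 4, 46, 92]
Sum = 144


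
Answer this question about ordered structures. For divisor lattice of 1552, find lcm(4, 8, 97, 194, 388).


In a divisor lattice, join = lcm (least common multiple).
Compute lcm iteratively: start with first element, then lcm(current, next).
Elements: [4, 8, 97, 194, 388]
lcm(4,8) = 8
lcm(8,97) = 776
lcm(776,194) = 776
lcm(776,388) = 776
Final lcm = 776


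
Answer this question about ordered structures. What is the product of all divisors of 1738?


Divisors of 1738: [1, 2, 11, 22, 79, 158, 869, 1738]
Product = n^(d(n)/2) = 1738^(8/2)
Product = 9124290174736


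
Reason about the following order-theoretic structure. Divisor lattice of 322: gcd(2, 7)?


Meet=gcd.
gcd(2,7)=1


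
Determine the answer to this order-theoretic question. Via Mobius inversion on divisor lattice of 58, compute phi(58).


phi(n) = n * prod_{p|n} (1 - 1/p).
Prime divisors of 58: [2, 29]
phi(58) = 58 * (1 - 1/2) * (1 - 1/29)
phi(58) = 28


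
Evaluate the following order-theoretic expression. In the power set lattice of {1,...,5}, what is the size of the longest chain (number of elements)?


A chain is a totally ordered subset; we count the number of elements in a maximum chain.
Compute, for each element x, the size of the longest chain ending at x:
  {}: 1
  {1}: 2
  {2}: 2
  {3}: 2
  {4}: 2
  {5}: 2
  ...
A maximum chain: {} < {1} < {1,2} < {1,2,3} < {1,2,3,4} < {1,2,3,4,5}
Number of elements in the longest chain: 6


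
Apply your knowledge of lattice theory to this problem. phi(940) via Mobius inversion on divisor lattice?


phi(n) = n * prod_{p|n} (1 - 1/p).
Prime divisors of 940: [2, 5, 47]
phi(940) = 940 * (1 - 1/2) * (1 - 1/5) * (1 - 1/47)
phi(940) = 368


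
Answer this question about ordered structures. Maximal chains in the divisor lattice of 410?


A maximal chain goes from the minimum element to a maximal element via cover relations.
Counting all min-to-max paths in the cover graph.
Total maximal chains: 6


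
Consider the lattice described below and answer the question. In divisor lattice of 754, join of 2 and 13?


In a divisor lattice, join = lcm (least common multiple).
gcd(2,13) = 1
lcm(2,13) = 2*13/gcd = 26/1 = 26


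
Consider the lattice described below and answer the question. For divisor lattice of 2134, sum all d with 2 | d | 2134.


Interval [2,2134] in divisors of 2134: [2, 22, 194, 2134]
Sum = 2352


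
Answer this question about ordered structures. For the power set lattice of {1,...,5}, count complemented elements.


An element a is complemented if some b has a meet b = bottom, a join b = top.
every subset A has complement S\A, so all elements are complemented.
Complemented elements: {}, {1}, {2}, {3}, {4}, {5}, ... (26 more)
Count: 32


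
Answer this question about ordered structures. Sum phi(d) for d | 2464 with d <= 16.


Divisors of 2464 up to 16: [1, 2, 4, 7, 8, 11, 14, 16]
phi values: [1, 1, 2, 6, 4, 10, 6, 8]
Sum = 38


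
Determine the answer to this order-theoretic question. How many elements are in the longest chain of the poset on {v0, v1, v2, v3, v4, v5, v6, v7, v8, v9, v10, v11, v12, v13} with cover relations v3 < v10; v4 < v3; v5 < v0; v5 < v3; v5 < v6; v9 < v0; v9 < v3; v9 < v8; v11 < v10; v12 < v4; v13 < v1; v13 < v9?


A chain is a totally ordered subset; we count the number of elements in a maximum chain.
Compute, for each element x, the size of the longest chain ending at x:
  v2: 1
  v5: 1
  v7: 1
  v11: 1
  v12: 1
  v13: 1
  ...
A maximum chain: v12 < v4 < v3 < v10
Number of elements in the longest chain: 4


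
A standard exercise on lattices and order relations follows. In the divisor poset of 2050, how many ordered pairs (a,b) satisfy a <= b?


The order relation is {(a,b) : a <= b}, reflexive so it includes (a,a).
Examples: (1,1), (1,10), (1,1025), (1,2), (1,205), ...
Total ordered pairs: 54


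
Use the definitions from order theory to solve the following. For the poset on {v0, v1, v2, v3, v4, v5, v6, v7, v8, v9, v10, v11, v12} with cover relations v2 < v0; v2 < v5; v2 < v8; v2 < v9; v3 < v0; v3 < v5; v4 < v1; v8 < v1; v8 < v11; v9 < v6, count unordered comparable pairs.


A comparable pair {a,b} has a < b or b < a in the order.
Count unordered pairs where one element is strictly below the other.
Examples: {v0,v2}, {v0,v3}, {v1,v2}, {v1,v4}, ...
Total comparable pairs: 13


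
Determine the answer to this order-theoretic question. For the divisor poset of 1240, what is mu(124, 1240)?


In a divisor lattice, mu(a,b) = mu(b/a) where mu is the classical Mobius function.
b/a = 1240/124 = 10
Prime factorization of 10: primes [2, 5]
10 is squarefree with 2 prime factor(s), so mu(10) = (-1)^2 = 1


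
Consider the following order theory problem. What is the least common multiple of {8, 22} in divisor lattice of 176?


In a divisor lattice, join = lcm (least common multiple).
Compute lcm iteratively: start with first element, then lcm(current, next).
Elements: [8, 22]
lcm(8,22) = 88
Final lcm = 88


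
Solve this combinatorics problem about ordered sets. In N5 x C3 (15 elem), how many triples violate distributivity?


Distributive law: a ^ (b v c) = (a ^ b) v (a ^ c).
Check all 15^3 = 3375 ordered triples (a,b,c).
  e.g. a=(b,0), b=(a,0), c=(c,0): lhs=(b,0) != rhs=(a,0)
  e.g. a=(b,0), b=(a,0), c=(c,1): lhs=(b,0) != rhs=(a,0)
Total violating triples: 54


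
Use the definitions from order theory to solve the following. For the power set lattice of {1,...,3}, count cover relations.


A cover relation a -< b holds when a < b with no c strictly between.
Cover relations:
  {} -< {1}
  {} -< {2}
  {} -< {3}
  {1} -< {1,2}
  {1} -< {1,3}
  {2} -< {1,2}
  {2} -< {2,3}
  {3} -< {1,3}
  ...4 more
Total: 12


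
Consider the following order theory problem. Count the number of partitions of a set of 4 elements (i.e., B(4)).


B(n) = number of set partitions of an n-element set.
B(n) satisfies the recurrence: B(n+1) = sum_k C(n,k)*B(k).
B(4) = 15


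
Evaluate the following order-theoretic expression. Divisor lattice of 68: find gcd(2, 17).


In a divisor lattice, meet = gcd (greatest common divisor).
By Euclidean algorithm or factoring: gcd(2,17) = 1


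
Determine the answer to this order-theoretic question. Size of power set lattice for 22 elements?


Power set = 2^n.
2^22 = 4194304


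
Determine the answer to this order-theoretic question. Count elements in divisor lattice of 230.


Divisors of 230: [1, 2, 5, 10, 23, 46, 115, 230]
Count: 8


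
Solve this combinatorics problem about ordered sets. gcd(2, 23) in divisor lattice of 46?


Meet=gcd.
gcd(2,23)=1


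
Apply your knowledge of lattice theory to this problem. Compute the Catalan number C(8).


C(n) = C(2n, n) / (n+1).
C(16, 8) = 12870
C(8) = 12870 / 9 = 1430


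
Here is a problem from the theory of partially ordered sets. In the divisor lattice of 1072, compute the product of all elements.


Divisors of 1072: [1, 2, 4, 8, 16, 67, 134, 268, 536, 1072]
Product = n^(d(n)/2) = 1072^(10/2)
Product = 1415708784197632


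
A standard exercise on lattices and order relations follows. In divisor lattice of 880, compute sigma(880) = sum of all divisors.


sigma(n) = sum of divisors.
Divisors of 880: [1, 2, 4, 5, 8, 10, 11, 16, 20, 22, 40, 44, 55, 80, 88, 110, 176, 220, 440, 880]
Sum = 2232


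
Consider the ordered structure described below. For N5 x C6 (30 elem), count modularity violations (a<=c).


Modular law: if a <= c then a v (b ^ c) = (a v b) ^ c.
Check all triples (a,b,c) with a <= c among 30 elements.
  e.g. a=(a,0), b=(c,0), c=(b,0): lhs=(a,0) != rhs=(b,0)
  e.g. a=(a,0), b=(c,1), c=(b,0): lhs=(a,0) != rhs=(b,0)
Total violating triples: 126


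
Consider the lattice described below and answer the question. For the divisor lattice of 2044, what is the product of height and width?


Height = length of longest chain minus 1; width = size of largest antichain.
A maximum chain: 1 | 73 | 511 | 1022 | 2044  (height 4).
A maximum antichain: {4, 14, 146, 511}  (width 4).
Product = 4 * 4 = 16


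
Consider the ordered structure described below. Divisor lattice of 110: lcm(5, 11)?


Join=lcm.
gcd(5,11)=1
lcm=55


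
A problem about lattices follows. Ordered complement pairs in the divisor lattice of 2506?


Complement pair (a,b): a meet b = bottom, a join b = top.
Here: gcd(a,b)=1 and lcm(a,b)=2506, i.e. a*b=2506 with a,b coprime.
Pairs found: (1,2506), (2,1253), (7,358), (14,179), ... (4 more)
Total ordered pairs: 8


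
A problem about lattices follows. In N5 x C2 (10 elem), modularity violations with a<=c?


Modular law: if a <= c then a v (b ^ c) = (a v b) ^ c.
Check all triples (a,b,c) with a <= c among 10 elements.
  e.g. a=(a,0), b=(c,0), c=(b,0): lhs=(a,0) != rhs=(b,0)
  e.g. a=(a,0), b=(c,1), c=(b,0): lhs=(a,0) != rhs=(b,0)
Total violating triples: 6


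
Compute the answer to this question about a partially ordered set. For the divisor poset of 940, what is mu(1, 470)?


In a divisor lattice, mu(a,b) = mu(b/a) where mu is the classical Mobius function.
b/a = 470/1 = 470
Prime factorization of 470: primes [2, 5, 47]
470 is squarefree with 3 prime factor(s), so mu(470) = (-1)^3 = -1


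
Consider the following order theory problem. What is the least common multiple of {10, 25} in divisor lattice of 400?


In a divisor lattice, join = lcm (least common multiple).
Compute lcm iteratively: start with first element, then lcm(current, next).
Elements: [10, 25]
lcm(10,25) = 50
Final lcm = 50


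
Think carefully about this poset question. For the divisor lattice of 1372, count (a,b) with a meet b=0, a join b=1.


Complement pair (a,b): a meet b = bottom, a join b = top.
Here: gcd(a,b)=1 and lcm(a,b)=1372, i.e. a*b=1372 with a,b coprime.
Pairs found: (1,1372), (4,343), (343,4), (1372,1)
Total ordered pairs: 4


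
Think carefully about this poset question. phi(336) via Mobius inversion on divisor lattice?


phi(n) = n * prod_{p|n} (1 - 1/p).
Prime divisors of 336: [2, 3, 7]
phi(336) = 336 * (1 - 1/2) * (1 - 1/3) * (1 - 1/7)
phi(336) = 96


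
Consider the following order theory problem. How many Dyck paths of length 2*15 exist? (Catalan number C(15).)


C(n) = C(2n, n) / (n+1).
C(30, 15) = 155117520
C(15) = 155117520 / 16 = 9694845


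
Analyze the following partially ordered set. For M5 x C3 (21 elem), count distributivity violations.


Distributive law: a ^ (b v c) = (a ^ b) v (a ^ c).
Check all 21^3 = 9261 ordered triples (a,b,c).
  e.g. a=(a1,0), b=(a2,0), c=(a3,0): lhs=(a1,0) != rhs=(0,0)
  e.g. a=(a1,0), b=(a2,0), c=(a3,1): lhs=(a1,0) != rhs=(0,0)
Total violating triples: 1620


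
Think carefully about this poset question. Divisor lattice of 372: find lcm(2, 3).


In a divisor lattice, join = lcm (least common multiple).
gcd(2,3) = 1
lcm(2,3) = 2*3/gcd = 6/1 = 6


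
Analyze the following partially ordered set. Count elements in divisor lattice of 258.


Divisors of 258: [1, 2, 3, 6, 43, 86, 129, 258]
Count: 8


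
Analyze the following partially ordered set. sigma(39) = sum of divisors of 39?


sigma(n) = sum of divisors.
Divisors of 39: [1, 3, 13, 39]
Sum = 56


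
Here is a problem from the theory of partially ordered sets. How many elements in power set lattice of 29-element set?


Power set = 2^n.
2^29 = 536870912


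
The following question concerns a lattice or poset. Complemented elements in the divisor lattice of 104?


An element a is complemented if some b has a meet b = bottom, a join b = top.
a is complemented iff gcd(a, n/a)=1, i.e. a is a unitary divisor of 104.
Complemented elements: 1, 8, 13, 104
Count: 4


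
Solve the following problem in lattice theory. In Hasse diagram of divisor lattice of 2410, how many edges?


A cover relation a -< b holds when a < b with no c strictly between.
Cover relations:
  1 -< 2
  1 -< 5
  1 -< 241
  2 -< 10
  2 -< 482
  5 -< 10
  5 -< 1205
  10 -< 2410
  ...4 more
Total: 12


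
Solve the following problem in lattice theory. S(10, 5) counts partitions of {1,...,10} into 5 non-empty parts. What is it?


S(n,k) = k*S(n-1,k) + S(n-1,k-1).
S(9,5) = 6951, S(9,4) = 7770
S(10,5) = 5*6951 + 7770 = 34755 + 7770
S(10,5) = 42525


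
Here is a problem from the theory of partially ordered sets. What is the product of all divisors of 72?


Divisors of 72: [1, 2, 3, 4, 6, 8, 9, 12, 18, 24, 36, 72]
Product = n^(d(n)/2) = 72^(12/2)
Product = 139314069504


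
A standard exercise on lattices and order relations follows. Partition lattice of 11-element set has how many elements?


B(n) = number of set partitions of an n-element set.
B(n) satisfies the recurrence: B(n+1) = sum_k C(n,k)*B(k).
B(11) = 678570


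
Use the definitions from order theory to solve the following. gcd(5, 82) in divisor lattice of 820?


Meet=gcd.
gcd(5,82)=1


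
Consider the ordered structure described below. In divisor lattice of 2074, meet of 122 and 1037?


In a divisor lattice, meet = gcd (greatest common divisor).
By Euclidean algorithm or factoring: gcd(122,1037) = 61


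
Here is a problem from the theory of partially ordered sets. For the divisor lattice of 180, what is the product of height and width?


Height = length of longest chain minus 1; width = size of largest antichain.
A maximum chain: 1 | 5 | 15 | 45 | 90 | 180  (height 5).
A maximum antichain: {4, 6, 9, 10, 15}  (width 5).
Product = 5 * 5 = 25


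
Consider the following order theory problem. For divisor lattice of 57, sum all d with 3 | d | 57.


Interval [3,57] in divisors of 57: [3, 57]
Sum = 60


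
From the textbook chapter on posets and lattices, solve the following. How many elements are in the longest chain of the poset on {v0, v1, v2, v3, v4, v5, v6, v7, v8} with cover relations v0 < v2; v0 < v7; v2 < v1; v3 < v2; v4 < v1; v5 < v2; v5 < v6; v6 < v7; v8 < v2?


A chain is a totally ordered subset; we count the number of elements in a maximum chain.
Compute, for each element x, the size of the longest chain ending at x:
  v0: 1
  v3: 1
  v4: 1
  v5: 1
  v8: 1
  v6: 2
  ...
A maximum chain: v0 < v2 < v1
Number of elements in the longest chain: 3


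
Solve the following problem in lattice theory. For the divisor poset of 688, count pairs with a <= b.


The order relation is {(a,b) : a <= b}, reflexive so it includes (a,a).
Examples: (1,1), (1,16), (1,172), (1,2), (1,344), ...
Total ordered pairs: 45


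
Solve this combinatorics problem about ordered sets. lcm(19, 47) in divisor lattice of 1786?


Join=lcm.
gcd(19,47)=1
lcm=893


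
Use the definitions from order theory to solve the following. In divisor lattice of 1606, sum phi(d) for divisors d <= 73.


Divisors of 1606 up to 73: [1, 2, 11, 22, 73]
phi values: [1, 1, 10, 10, 72]
Sum = 94


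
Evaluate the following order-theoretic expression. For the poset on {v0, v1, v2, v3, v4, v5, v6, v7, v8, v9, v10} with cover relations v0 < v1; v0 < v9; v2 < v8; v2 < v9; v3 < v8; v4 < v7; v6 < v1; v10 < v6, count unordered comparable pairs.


A comparable pair {a,b} has a < b or b < a in the order.
Count unordered pairs where one element is strictly below the other.
Examples: {v0,v1}, {v0,v9}, {v1,v6}, {v1,v10}, ...
Total comparable pairs: 9


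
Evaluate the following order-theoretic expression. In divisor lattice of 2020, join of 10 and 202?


In a divisor lattice, join = lcm (least common multiple).
gcd(10,202) = 2
lcm(10,202) = 10*202/gcd = 2020/2 = 1010


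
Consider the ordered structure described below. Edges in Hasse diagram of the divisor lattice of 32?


A cover relation a -< b holds when a < b with no c strictly between.
Cover relations:
  1 -< 2
  2 -< 4
  4 -< 8
  8 -< 16
  16 -< 32
Total: 5


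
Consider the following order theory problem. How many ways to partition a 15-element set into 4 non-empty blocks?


S(n,k) = k*S(n-1,k) + S(n-1,k-1).
S(14,4) = 10391745, S(14,3) = 788970
S(15,4) = 4*10391745 + 788970 = 41566980 + 788970
S(15,4) = 42355950


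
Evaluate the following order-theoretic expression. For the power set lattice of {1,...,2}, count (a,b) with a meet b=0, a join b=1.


Complement pair (a,b): a meet b = bottom, a join b = top.
Here: A intersect B = {} and A union B = {1,...,2}.
Pairs found: ({},{1,2}), ({1},{2}), ({2},{1}), ({1,2},{})
Total ordered pairs: 4


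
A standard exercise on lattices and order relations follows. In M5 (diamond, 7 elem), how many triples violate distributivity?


Distributive law: a ^ (b v c) = (a ^ b) v (a ^ c).
Check all 7^3 = 343 ordered triples (a,b,c).
  e.g. a=a1, b=a2, c=a3: lhs=a1 != rhs=0
  e.g. a=a1, b=a2, c=a4: lhs=a1 != rhs=0
Total violating triples: 60


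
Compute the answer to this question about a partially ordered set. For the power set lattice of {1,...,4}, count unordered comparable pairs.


A comparable pair {a,b} has a < b or b < a in the order.
Count unordered pairs where one element is strictly below the other.
Examples: {{},{1}}, {{},{2}}, {{},{3}}, {{},{4}}, ...
Total comparable pairs: 65


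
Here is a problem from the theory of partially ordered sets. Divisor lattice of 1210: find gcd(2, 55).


In a divisor lattice, meet = gcd (greatest common divisor).
By Euclidean algorithm or factoring: gcd(2,55) = 1


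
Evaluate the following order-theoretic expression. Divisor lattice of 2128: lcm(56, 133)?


Join=lcm.
gcd(56,133)=7
lcm=1064


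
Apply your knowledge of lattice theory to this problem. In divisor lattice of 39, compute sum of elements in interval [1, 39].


Interval [1,39] in divisors of 39: [1, 3, 13, 39]
Sum = 56


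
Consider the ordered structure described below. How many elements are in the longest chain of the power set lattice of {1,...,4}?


A chain is a totally ordered subset; we count the number of elements in a maximum chain.
Compute, for each element x, the size of the longest chain ending at x:
  {}: 1
  {1}: 2
  {2}: 2
  {3}: 2
  {4}: 2
  {1,2}: 3
  ...
A maximum chain: {} < {1} < {1,2} < {1,2,3} < {1,2,3,4}
Number of elements in the longest chain: 5


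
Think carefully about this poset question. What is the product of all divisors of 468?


Divisors of 468: [1, 2, 3, 4, 6, 9, 12, 13, 18, 26, 36, 39, 52, 78, 117, 156, 234, 468]
Product = n^(d(n)/2) = 468^(18/2)
Product = 1076992496812124640903168


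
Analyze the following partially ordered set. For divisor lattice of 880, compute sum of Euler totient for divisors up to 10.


Divisors of 880 up to 10: [1, 2, 4, 5, 8, 10]
phi values: [1, 1, 2, 4, 4, 4]
Sum = 16


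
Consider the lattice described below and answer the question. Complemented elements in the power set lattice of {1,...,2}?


An element a is complemented if some b has a meet b = bottom, a join b = top.
every subset A has complement S\A, so all elements are complemented.
Complemented elements: {}, {1}, {2}, {1,2}
Count: 4


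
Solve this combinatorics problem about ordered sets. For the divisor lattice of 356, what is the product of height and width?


Height = length of longest chain minus 1; width = size of largest antichain.
A maximum chain: 1 | 89 | 178 | 356  (height 3).
A maximum antichain: {2, 89}  (width 2).
Product = 3 * 2 = 6


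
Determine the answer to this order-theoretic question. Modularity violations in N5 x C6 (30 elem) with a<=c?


Modular law: if a <= c then a v (b ^ c) = (a v b) ^ c.
Check all triples (a,b,c) with a <= c among 30 elements.
  e.g. a=(a,0), b=(c,0), c=(b,0): lhs=(a,0) != rhs=(b,0)
  e.g. a=(a,0), b=(c,1), c=(b,0): lhs=(a,0) != rhs=(b,0)
Total violating triples: 126


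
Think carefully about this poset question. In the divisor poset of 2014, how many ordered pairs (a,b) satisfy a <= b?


The order relation is {(a,b) : a <= b}, reflexive so it includes (a,a).
Examples: (1,1), (1,1007), (1,106), (1,19), (1,2), ...
Total ordered pairs: 27


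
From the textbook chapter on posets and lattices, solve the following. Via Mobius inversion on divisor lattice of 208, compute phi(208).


phi(n) = n * prod_{p|n} (1 - 1/p).
Prime divisors of 208: [2, 13]
phi(208) = 208 * (1 - 1/2) * (1 - 1/13)
phi(208) = 96


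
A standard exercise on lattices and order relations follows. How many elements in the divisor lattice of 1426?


Divisors of 1426: [1, 2, 23, 31, 46, 62, 713, 1426]
Count: 8


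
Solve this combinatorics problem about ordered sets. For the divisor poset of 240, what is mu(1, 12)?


In a divisor lattice, mu(a,b) = mu(b/a) where mu is the classical Mobius function.
b/a = 12/1 = 12
Prime factorization of 12: primes [2, 3]
12 is not squarefree, so mu(12) = 0


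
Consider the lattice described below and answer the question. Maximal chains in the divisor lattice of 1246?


A maximal chain goes from the minimum element to a maximal element via cover relations.
Counting all min-to-max paths in the cover graph.
Total maximal chains: 6


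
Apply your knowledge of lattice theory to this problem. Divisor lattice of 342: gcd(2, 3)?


Meet=gcd.
gcd(2,3)=1


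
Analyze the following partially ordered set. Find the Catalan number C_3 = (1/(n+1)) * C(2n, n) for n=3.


C(n) = C(2n, n) / (n+1).
C(6, 3) = 20
C(3) = 20 / 4 = 5


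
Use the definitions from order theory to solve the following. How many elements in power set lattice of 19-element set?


Power set = 2^n.
2^19 = 524288


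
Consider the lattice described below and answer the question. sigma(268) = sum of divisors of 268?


sigma(n) = sum of divisors.
Divisors of 268: [1, 2, 4, 67, 134, 268]
Sum = 476


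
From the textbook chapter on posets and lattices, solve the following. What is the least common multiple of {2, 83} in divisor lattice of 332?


In a divisor lattice, join = lcm (least common multiple).
Compute lcm iteratively: start with first element, then lcm(current, next).
Elements: [2, 83]
lcm(2,83) = 166
Final lcm = 166


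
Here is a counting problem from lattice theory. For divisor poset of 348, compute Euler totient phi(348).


phi(n) = n * prod_{p|n} (1 - 1/p).
Prime divisors of 348: [2, 3, 29]
phi(348) = 348 * (1 - 1/2) * (1 - 1/3) * (1 - 1/29)
phi(348) = 112


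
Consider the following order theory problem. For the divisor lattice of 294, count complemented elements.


An element a is complemented if some b has a meet b = bottom, a join b = top.
a is complemented iff gcd(a, n/a)=1, i.e. a is a unitary divisor of 294.
Complemented elements: 1, 2, 3, 6, 49, 98, ... (2 more)
Count: 8


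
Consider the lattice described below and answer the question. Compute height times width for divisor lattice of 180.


Height = length of longest chain minus 1; width = size of largest antichain.
A maximum chain: 1 | 5 | 15 | 45 | 90 | 180  (height 5).
A maximum antichain: {4, 6, 9, 10, 15}  (width 5).
Product = 5 * 5 = 25


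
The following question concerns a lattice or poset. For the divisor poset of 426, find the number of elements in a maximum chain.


A chain is a totally ordered subset; we count the number of elements in a maximum chain.
Compute, for each element x, the size of the longest chain ending at x:
  1: 1
  2: 2
  3: 2
  71: 2
  6: 3
  142: 3
  ...
A maximum chain: 1 < 2 < 6 < 426
Number of elements in the longest chain: 4


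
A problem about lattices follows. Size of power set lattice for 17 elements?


Power set = 2^n.
2^17 = 131072


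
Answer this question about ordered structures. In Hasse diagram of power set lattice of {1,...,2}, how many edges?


A cover relation a -< b holds when a < b with no c strictly between.
Cover relations:
  {} -< {1}
  {} -< {2}
  {1} -< {1,2}
  {2} -< {1,2}
Total: 4


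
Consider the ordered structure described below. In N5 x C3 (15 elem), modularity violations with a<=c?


Modular law: if a <= c then a v (b ^ c) = (a v b) ^ c.
Check all triples (a,b,c) with a <= c among 15 elements.
  e.g. a=(a,0), b=(c,0), c=(b,0): lhs=(a,0) != rhs=(b,0)
  e.g. a=(a,0), b=(c,1), c=(b,0): lhs=(a,0) != rhs=(b,0)
Total violating triples: 18


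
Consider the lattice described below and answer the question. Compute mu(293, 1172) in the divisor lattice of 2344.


In a divisor lattice, mu(a,b) = mu(b/a) where mu is the classical Mobius function.
b/a = 1172/293 = 4
Prime factorization of 4: primes [2]
4 is not squarefree, so mu(4) = 0


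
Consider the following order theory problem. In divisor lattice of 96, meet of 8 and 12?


In a divisor lattice, meet = gcd (greatest common divisor).
By Euclidean algorithm or factoring: gcd(8,12) = 4


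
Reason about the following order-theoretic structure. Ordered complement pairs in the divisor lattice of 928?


Complement pair (a,b): a meet b = bottom, a join b = top.
Here: gcd(a,b)=1 and lcm(a,b)=928, i.e. a*b=928 with a,b coprime.
Pairs found: (1,928), (29,32), (32,29), (928,1)
Total ordered pairs: 4


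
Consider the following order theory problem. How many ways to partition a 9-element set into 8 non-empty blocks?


S(n,k) = k*S(n-1,k) + S(n-1,k-1).
S(8,8) = 1, S(8,7) = 28
S(9,8) = 8*1 + 28 = 8 + 28
S(9,8) = 36


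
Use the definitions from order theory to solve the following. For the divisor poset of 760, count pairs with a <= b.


The order relation is {(a,b) : a <= b}, reflexive so it includes (a,a).
Examples: (1,1), (1,10), (1,152), (1,19), (1,190), ...
Total ordered pairs: 90


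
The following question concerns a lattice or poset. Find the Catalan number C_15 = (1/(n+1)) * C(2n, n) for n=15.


C(n) = C(2n, n) / (n+1).
C(30, 15) = 155117520
C(15) = 155117520 / 16 = 9694845


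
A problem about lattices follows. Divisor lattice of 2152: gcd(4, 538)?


Meet=gcd.
gcd(4,538)=2


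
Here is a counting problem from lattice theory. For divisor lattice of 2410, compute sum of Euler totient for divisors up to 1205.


Divisors of 2410 up to 1205: [1, 2, 5, 10, 241, 482, 1205]
phi values: [1, 1, 4, 4, 240, 240, 960]
Sum = 1450


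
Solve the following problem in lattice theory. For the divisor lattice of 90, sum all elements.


sigma(n) = sum of divisors.
Divisors of 90: [1, 2, 3, 5, 6, 9, 10, 15, 18, 30, 45, 90]
Sum = 234
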